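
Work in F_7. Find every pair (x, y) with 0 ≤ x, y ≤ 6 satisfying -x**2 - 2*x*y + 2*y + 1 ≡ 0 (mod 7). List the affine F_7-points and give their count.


Affine F_7-points: {(0, 3), (1, 0), (1, 1), (1, 2), (1, 3), (1, 4), (1, 5), (1, 6), (2, 2), (3, 5), (4, 1), (5, 4), (6, 0)}; count = 13.

For each of the 49 pairs (x, y) ∈ F_7², evaluate f(x, y) mod 7. Record the zeros.
  x = 0: [0↦1, 1↦3, 2↦5, 3↦0, 4↦2, 5↦4, 6↦6]  zeros at y ∈ {3}
  x = 1: [0↦0, 1↦0, 2↦0, 3↦0, 4↦0, 5↦0, 6↦0]  zeros at y ∈ {0, 1, 2, 3, 4, 5, 6}
  x = 2: [0↦4, 1↦2, 2↦0, 3↦5, 4↦3, 5↦1, 6↦6]  zeros at y ∈ {2}
  x = 3: [0↦6, 1↦2, 2↦5, 3↦1, 4↦4, 5↦0, 6↦3]  zeros at y ∈ {5}
  x = 4: [0↦6, 1↦0, 2↦1, 3↦2, 4↦3, 5↦4, 6↦5]  zeros at y ∈ {1}
  x = 5: [0↦4, 1↦3, 2↦2, 3↦1, 4↦0, 5↦6, 6↦5]  zeros at y ∈ {4}
  x = 6: [0↦0, 1↦4, 2↦1, 3↦5, 4↦2, 5↦6, 6↦3]  zeros at y ∈ {0}
Collecting zeros: affine points = {(0, 3), (1, 0), (1, 1), (1, 2), (1, 3), (1, 4), (1, 5), (1, 6), (2, 2), (3, 5), (4, 1), (5, 4), (6, 0)}.
Total count |C(F_7)_aff| = 13.


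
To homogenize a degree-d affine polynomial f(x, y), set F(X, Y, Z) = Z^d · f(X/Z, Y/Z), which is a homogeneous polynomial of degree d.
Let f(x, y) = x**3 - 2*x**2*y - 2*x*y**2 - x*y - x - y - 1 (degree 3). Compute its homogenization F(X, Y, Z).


F(X, Y, Z) = X**3 - 2*X**2*Y - 2*X*Y**2 - X*Y*Z - X*Z**2 - Y*Z**2 - Z**3

deg(f) = 3.
Substitute x = X/Z, y = Y/Z into f, then multiply by Z^3.
  monomial 1·x^3·y^0 ↦ 1·X^3·Y^0·Z^0.
  monomial -2·x^2·y^1 ↦ -2·X^2·Y^1·Z^0.
  monomial -2·x^1·y^2 ↦ -2·X^1·Y^2·Z^0.
  monomial -1·x^1·y^1 ↦ -1·X^1·Y^1·Z^1.
  monomial -1·x^1·y^0 ↦ -1·X^1·Y^0·Z^2.
  monomial -1·x^0·y^1 ↦ -1·X^0·Y^1·Z^2.
  monomial -1·x^0·y^0 ↦ -1·X^0·Y^0·Z^3.
Collecting: F(X, Y, Z) = X**3 - 2*X**2*Y - 2*X*Y**2 - X*Y*Z - X*Z**2 - Y*Z**2 - Z**3.


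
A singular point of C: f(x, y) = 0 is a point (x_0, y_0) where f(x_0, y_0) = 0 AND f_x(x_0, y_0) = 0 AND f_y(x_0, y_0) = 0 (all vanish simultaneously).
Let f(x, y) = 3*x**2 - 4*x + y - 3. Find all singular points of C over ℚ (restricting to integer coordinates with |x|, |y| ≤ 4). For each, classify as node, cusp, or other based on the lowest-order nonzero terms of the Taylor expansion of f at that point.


No singular points in the scanned grid; C is smooth there.

Compute partial derivatives:
  f_x = 6*x - 4.
  f_y = 1.
f_y = 1 is a nonzero constant, so f_y never vanishes: no point (x, y) can satisfy f = f_x = f_y = 0. In particular no (x, y) ∈ {−4, ..., 4}² is singular; the curve is smooth.


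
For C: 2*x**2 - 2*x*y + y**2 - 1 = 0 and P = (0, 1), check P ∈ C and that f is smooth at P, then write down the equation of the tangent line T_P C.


Tangent line at P: -2*x + 2*y - 2 = 0.

Step 1: f(0, 1) = 0, so P lies on C.
Step 2: partial derivatives
  f_x(x, y) = 4*x - 2*y, f_y(x, y) = -2*x + 2*y.
  f_x(P) = -2, f_y(P) = 2 (gradient nonzero, so P is smooth).
Step 3: tangent line at P: -2·(x − 0) + 2·(y − 1) = 0.
Expanding: -2*x + 2*y - 2 = 0.


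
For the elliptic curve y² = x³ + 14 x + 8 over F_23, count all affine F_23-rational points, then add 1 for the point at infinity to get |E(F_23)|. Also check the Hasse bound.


Affine points = {(0, 10), (0, 13), (1, 0), (3, 10), (3, 13), (4, 6), (4, 17), (6, 3), (6, 20), (7, 9), (7, 14), (9, 9), (9, 14), (12, 8), (12, 15), (13, 8), (13, 15), (14, 2), (14, 21), (16, 2), (16, 21), (19, 7), (19, 16), (20, 10), (20, 13), (21, 8), (21, 15), (22, 4), (22, 19)}; affine count = 29; |E(F_23)| = 30.

Discriminant check: Δ ∝ 4a³ + 27b² = 4·14³ + 27·8² = 4·2744 + 27·64 ≡ 8 (mod 23). Nonzero ⇒ E is nonsingular.
For each x ∈ F_23, compute rhs = x³ + 14·x + 8 mod 23, then count y ∈ F_23 with y² ≡ rhs.
  x = 0: rhs = 8, matching y values: 10, 13 (2 points).
  x = 1: rhs = 0, matching y values: 0 (1 points).
  x = 2: rhs = 21, matching y values: none (0 points).
  x = 3: rhs = 8, matching y values: 10, 13 (2 points).
  x = 4: rhs = 13, matching y values: 6, 17 (2 points).
  x = 5: rhs = 19, matching y values: none (0 points).
  x = 6: rhs = 9, matching y values: 3, 20 (2 points).
  x = 7: rhs = 12, matching y values: 9, 14 (2 points).
  x = 8: rhs = 11, matching y values: none (0 points).
  x = 9: rhs = 12, matching y values: 9, 14 (2 points).
  x = 10: rhs = 21, matching y values: none (0 points).
  x = 11: rhs = 21, matching y values: none (0 points).
  x = 12: rhs = 18, matching y values: 8, 15 (2 points).
  x = 13: rhs = 18, matching y values: 8, 15 (2 points).
  x = 14: rhs = 4, matching y values: 2, 21 (2 points).
  x = 15: rhs = 5, matching y values: none (0 points).
  x = 16: rhs = 4, matching y values: 2, 21 (2 points).
  x = 17: rhs = 7, matching y values: none (0 points).
  x = 18: rhs = 20, matching y values: none (0 points).
  x = 19: rhs = 3, matching y values: 7, 16 (2 points).
  x = 20: rhs = 8, matching y values: 10, 13 (2 points).
  x = 21: rhs = 18, matching y values: 8, 15 (2 points).
  x = 22: rhs = 16, matching y values: 4, 19 (2 points).
Total affine count: 29.
Full point count |E(F_23)| = 29 + 1 = 30.
Hasse bound: |30 − (23+1)| = |6| = 6 ≤ 2√23 ≈ 9.5917 ✓.


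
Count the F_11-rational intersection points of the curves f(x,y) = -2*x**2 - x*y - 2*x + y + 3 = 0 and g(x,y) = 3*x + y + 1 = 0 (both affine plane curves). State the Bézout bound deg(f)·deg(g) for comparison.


Common zeros: ∅; count = 0; Bézout bound = 2.

deg(f) = 2, deg(g) = 1, so Bézout bound = 2.
Scan x ∈ F_11. For each x, list the y ∈ F_11 with f(x, y) ≡ 0 and those with g(x, y) ≡ 0 (mod 11); the common zeros in that column are the intersection.
  x = 0: f ≡ 0 at y ∈ {8}; g ≡ 0 at y ∈ {10}; common: ∅.
  x = 1: f ≡ 0 at y ∈ ∅; g ≡ 0 at y ∈ {7}; common: ∅.
  x = 2: f ≡ 0 at y ∈ {2}; g ≡ 0 at y ∈ {4}; common: ∅.
  x = 3: f ≡ 0 at y ∈ {6}; g ≡ 0 at y ∈ {1}; common: ∅.
  x = 4: f ≡ 0 at y ∈ {6}; g ≡ 0 at y ∈ {9}; common: ∅.
  x = 5: f ≡ 0 at y ∈ {5}; g ≡ 0 at y ∈ {6}; common: ∅.
  x = 6: f ≡ 0 at y ∈ {8}; g ≡ 0 at y ∈ {3}; common: ∅.
  x = 7: f ≡ 0 at y ∈ {2}; g ≡ 0 at y ∈ {0}; common: ∅.
  x = 8: f ≡ 0 at y ∈ {5}; g ≡ 0 at y ∈ {8}; common: ∅.
  x = 9: f ≡ 0 at y ∈ {4}; g ≡ 0 at y ∈ {5}; common: ∅.
  x = 10: f ≡ 0 at y ∈ {4}; g ≡ 0 at y ∈ {2}; common: ∅.
Collecting: common zeros = ∅, so the count is 0.
Comparison with the Bézout bound: 0 ≤ 2 = deg(f)·deg(g), as expected for curves with no common component (the affine F_11-count falls short of the bound because intersections may lie at infinity, over extension fields, or carry multiplicity).


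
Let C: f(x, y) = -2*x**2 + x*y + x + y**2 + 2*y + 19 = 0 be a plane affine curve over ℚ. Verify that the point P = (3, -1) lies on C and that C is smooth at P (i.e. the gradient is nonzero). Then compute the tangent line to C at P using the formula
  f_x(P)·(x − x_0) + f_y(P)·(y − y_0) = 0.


Tangent line at P: -12*x + 3*y + 39 = 0.

Step 1: f(3, -1) = 0, so P lies on C.
Step 2: partial derivatives
  f_x(x, y) = -4*x + y + 1, f_y(x, y) = x + 2*y + 2.
  f_x(P) = -12, f_y(P) = 3 (gradient nonzero, so P is smooth).
Step 3: tangent line at P: -12·(x − 3) + 3·(y − -1) = 0.
Expanding: -12*x + 3*y + 39 = 0.


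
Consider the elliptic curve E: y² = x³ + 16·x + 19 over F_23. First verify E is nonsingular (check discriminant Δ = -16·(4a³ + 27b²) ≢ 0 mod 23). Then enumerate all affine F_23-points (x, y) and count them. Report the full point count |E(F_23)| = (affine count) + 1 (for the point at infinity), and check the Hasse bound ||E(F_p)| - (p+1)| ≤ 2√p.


Affine points = {(1, 6), (1, 17), (2, 6), (2, 17), (3, 5), (3, 18), (4, 3), (4, 20), (6, 3), (6, 20), (9, 8), (9, 15), (10, 11), (10, 12), (11, 10), (11, 13), (13, 3), (13, 20), (15, 0), (16, 1), (16, 22), (17, 11), (17, 12), (19, 11), (19, 12), (20, 6), (20, 17), (21, 5), (21, 18), (22, 5), (22, 18)}; affine count = 31; |E(F_23)| = 32.

Discriminant check: Δ ∝ 4a³ + 27b² = 4·16³ + 27·19² = 4·4096 + 27·361 ≡ 3 (mod 23). Nonzero ⇒ E is nonsingular.
For each x ∈ F_23, compute rhs = x³ + 16·x + 19 mod 23, then count y ∈ F_23 with y² ≡ rhs.
  x = 0: rhs = 19, matching y values: none (0 points).
  x = 1: rhs = 13, matching y values: 6, 17 (2 points).
  x = 2: rhs = 13, matching y values: 6, 17 (2 points).
  x = 3: rhs = 2, matching y values: 5, 18 (2 points).
  x = 4: rhs = 9, matching y values: 3, 20 (2 points).
  x = 5: rhs = 17, matching y values: none (0 points).
  x = 6: rhs = 9, matching y values: 3, 20 (2 points).
  x = 7: rhs = 14, matching y values: none (0 points).
  x = 8: rhs = 15, matching y values: none (0 points).
  x = 9: rhs = 18, matching y values: 8, 15 (2 points).
  x = 10: rhs = 6, matching y values: 11, 12 (2 points).
  x = 11: rhs = 8, matching y values: 10, 13 (2 points).
  x = 12: rhs = 7, matching y values: none (0 points).
  x = 13: rhs = 9, matching y values: 3, 20 (2 points).
  x = 14: rhs = 20, matching y values: none (0 points).
  x = 15: rhs = 0, matching y values: 0 (1 points).
  x = 16: rhs = 1, matching y values: 1, 22 (2 points).
  x = 17: rhs = 6, matching y values: 11, 12 (2 points).
  x = 18: rhs = 21, matching y values: none (0 points).
  x = 19: rhs = 6, matching y values: 11, 12 (2 points).
  x = 20: rhs = 13, matching y values: 6, 17 (2 points).
  x = 21: rhs = 2, matching y values: 5, 18 (2 points).
  x = 22: rhs = 2, matching y values: 5, 18 (2 points).
Total affine count: 31.
Full point count |E(F_23)| = 31 + 1 = 32.
Hasse bound: |32 − (23+1)| = |8| = 8 ≤ 2√23 ≈ 9.5917 ✓.


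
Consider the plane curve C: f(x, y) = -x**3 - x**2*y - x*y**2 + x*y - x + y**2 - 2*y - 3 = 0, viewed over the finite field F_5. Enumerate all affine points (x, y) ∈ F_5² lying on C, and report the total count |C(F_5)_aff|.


Affine F_5-points: {(0, 3), (0, 4), (1, 0), (2, 2), (2, 4), (3, 3), (4, 3), (4, 4)}; count = 8.

For each of the 25 pairs (x, y) ∈ F_5², evaluate f(x, y) mod 5. Record the zeros.
  x = 0: [0↦2, 1↦1, 2↦2, 3↦0, 4↦0]  zeros at y ∈ {3, 4}
  x = 1: [0↦0, 1↦3, 2↦1, 3↦4, 4↦2]  zeros at y ∈ {0}
  x = 2: [0↦2, 1↦2, 2↦0, 3↦1, 4↦0]  zeros at y ∈ {2, 4}
  x = 3: [0↦2, 1↦2, 2↦3, 3↦0, 4↦3]  zeros at y ∈ {3}
  x = 4: [0↦4, 1↦2, 2↦4, 3↦0, 4↦0]  zeros at y ∈ {3, 4}
Collecting zeros: affine points = {(0, 3), (0, 4), (1, 0), (2, 2), (2, 4), (3, 3), (4, 3), (4, 4)}.
Total count |C(F_5)_aff| = 8.


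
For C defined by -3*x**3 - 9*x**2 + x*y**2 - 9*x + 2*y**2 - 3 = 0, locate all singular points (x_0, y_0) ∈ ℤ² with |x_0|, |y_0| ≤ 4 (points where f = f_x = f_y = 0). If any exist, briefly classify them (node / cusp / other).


Singular points: {(-1, 0)}; classification: cusp.

Compute partial derivatives:
  f_x = -9*x**2 - 18*x + y**2 - 9.
  f_y = 2*x*y + 4*y.
Scan x_0 ∈ {−4, ..., 4}. For each x_0, f_y(x_0, y) is a polynomial in y; find its integer roots y ∈ {−4, ..., 4}, then test f_x and f at those candidates.
  x = -4: f_y(-4, y) = -4*y; vanishes at y ∈ {0}. (-4, 0): f_x = -81 ≠ 0.
  x = -3: f_y(-3, y) = -2*y; vanishes at y ∈ {0}. (-3, 0): f_x = -36 ≠ 0.
  x = -2: f_y(-2, y) = 0; vanishes at y ∈ {-4, -3, -2, -1, 0, 1, 2, 3, 4}. (-2, -4): f_x = 7 ≠ 0; (-2, -3): f_x = 0 but f = 3 ≠ 0; (-2, -2): f_x = -5 ≠ 0; (-2, -1): f_x = -8 ≠ 0; (-2, 0): f_x = -9 ≠ 0; (-2, 1): f_x = -8 ≠ 0; (-2, 2): f_x = -5 ≠ 0; (-2, 3): f_x = 0 but f = 3 ≠ 0; (-2, 4): f_x = 7 ≠ 0.
  x = -1: f_y(-1, y) = 2*y; vanishes at y ∈ {0}. (-1, 0): f_x = 0, f = 0 — SINGULAR.
  x = 0: f_y(0, y) = 4*y; vanishes at y ∈ {0}. (0, 0): f_x = -9 ≠ 0.
  x = 1: f_y(1, y) = 6*y; vanishes at y ∈ {0}. (1, 0): f_x = -36 ≠ 0.
  x = 2: f_y(2, y) = 8*y; vanishes at y ∈ {0}. (2, 0): f_x = -81 ≠ 0.
  x = 3: f_y(3, y) = 10*y; vanishes at y ∈ {0}. (3, 0): f_x = -144 ≠ 0.
  x = 4: f_y(4, y) = 12*y; vanishes at y ∈ {0}. (4, 0): f_x = -225 ≠ 0.
Only singular point on the grid: (-1, 0).
Classify: substitute x = -1 + u, y = 0 + v and expand: f = -3*u**3 + u*v**2 + v**2.
No constant or linear terms (consistent with a singular point). Quadratic part: v**2. Cubic part: -3*u**3 + u*v**2.
The quadratic part v**2 is a perfect square, so there is a single (double) tangent line v = 0, i.e. y = 0. Restricting the cubic part to that line (v = 0) leaves -3*u**3 ≠ 0, so f is not divisible by v and the branch is v² ≈ 3*u**3 to lowest order — this is a cusp.
Classification: cusp.


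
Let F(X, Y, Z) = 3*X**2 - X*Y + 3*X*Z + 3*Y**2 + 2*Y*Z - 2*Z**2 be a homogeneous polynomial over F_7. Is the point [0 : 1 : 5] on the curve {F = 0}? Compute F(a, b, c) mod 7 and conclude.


F(0,1,5) ≡ 5 (mod 7); P is NOT on the curve.

Evaluate F(0, 1, 5) term-by-term (mod 7).
  3*X**2 ↦ 3·0·1·1 = 0
  -X*Y ↦ -1·0·1·1 = 0
  3*X*Z ↦ 3·0·1·5 = 0
  3*Y**2 ↦ 3·1·1·1 = 3
  2*Y*Z ↦ 2·1·1·5 = 10
  -2*Z**2 ↦ -2·1·1·25 = -50
Sum: F(0, 1, 5) = (0) + (0) + (0) + (3) + (10) + (-50) = -37.
Reducing mod 7: -37 ≡ 5 (mod 7).
Since F(a, b, c) ≡ 5 ≠ 0 (mod 7), P does NOT lie on the curve.


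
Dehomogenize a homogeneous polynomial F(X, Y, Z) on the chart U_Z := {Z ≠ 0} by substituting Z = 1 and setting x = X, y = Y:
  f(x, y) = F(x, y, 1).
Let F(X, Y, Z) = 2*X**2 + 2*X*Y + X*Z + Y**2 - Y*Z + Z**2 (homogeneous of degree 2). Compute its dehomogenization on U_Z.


f(x, y) = 2*x**2 + 2*x*y + x + y**2 - y + 1

On U_Z we set Z = 1. Each monomial c·X^i·Y^j·Z^k in F becomes c·x^i·y^j·1^k = c·x^i·y^j.
Substituting Z = 1: F(X, Y, 1) = 2*x**2 + 2*x*y + x + y**2 - y + 1.
Note: deg(f) ≤ deg(F) = 2; strict inequality happens when F is divisible by Z (lost terms).


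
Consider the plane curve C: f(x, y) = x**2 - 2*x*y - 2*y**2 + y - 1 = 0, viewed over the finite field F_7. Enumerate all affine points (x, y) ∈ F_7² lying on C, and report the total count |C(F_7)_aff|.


Affine F_7-points: {(0, 2), (1, 0), (1, 3), (4, 2), (4, 5), (5, 3), (6, 0), (6, 5)}; count = 8.

For each of the 49 pairs (x, y) ∈ F_7², evaluate f(x, y) mod 7. Record the zeros.
  x = 0: [0↦6, 1↦5, 2↦0, 3↦5, 4↦6, 5↦3, 6↦3]  zeros at y ∈ {2}
  x = 1: [0↦0, 1↦4, 2↦4, 3↦0, 4↦6, 5↦1, 6↦6]  zeros at y ∈ {0, 3}
  x = 2: [0↦3, 1↦5, 2↦3, 3↦4, 4↦1, 5↦1, 6↦4]  zeros at y ∈ ∅
  x = 3: [0↦1, 1↦1, 2↦4, 3↦3, 4↦5, 5↦3, 6↦4]  zeros at y ∈ ∅
  x = 4: [0↦1, 1↦6, 2↦0, 3↦4, 4↦4, 5↦0, 6↦6]  zeros at y ∈ {2, 5}
  x = 5: [0↦3, 1↦6, 2↦5, 3↦0, 4↦5, 5↦6, 6↦3]  zeros at y ∈ {3}
  x = 6: [0↦0, 1↦1, 2↦5, 3↦5, 4↦1, 5↦0, 6↦2]  zeros at y ∈ {0, 5}
Collecting zeros: affine points = {(0, 2), (1, 0), (1, 3), (4, 2), (4, 5), (5, 3), (6, 0), (6, 5)}.
Total count |C(F_7)_aff| = 8.


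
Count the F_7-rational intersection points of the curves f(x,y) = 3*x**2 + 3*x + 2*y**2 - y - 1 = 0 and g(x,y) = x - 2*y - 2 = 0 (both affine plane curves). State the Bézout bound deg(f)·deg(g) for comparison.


Common zeros: {(3, 4)}; count = 1; Bézout bound = 2.

deg(f) = 2, deg(g) = 1, so Bézout bound = 2.
Scan x ∈ F_7. For each x, list the y ∈ F_7 with f(x, y) ≡ 0 and those with g(x, y) ≡ 0 (mod 7); the common zeros in that column are the intersection.
  x = 0: f ≡ 0 at y ∈ {1, 3}; g ≡ 0 at y ∈ {6}; common: ∅.
  x = 1: f ≡ 0 at y ∈ ∅; g ≡ 0 at y ∈ {3}; common: ∅.
  x = 2: f ≡ 0 at y ∈ ∅; g ≡ 0 at y ∈ {0}; common: ∅.
  x = 3: f ≡ 0 at y ∈ {0, 4}; g ≡ 0 at y ∈ {4}; common: {4}.
  x = 4: f ≡ 0 at y ∈ ∅; g ≡ 0 at y ∈ {1}; common: ∅.
  x = 5: f ≡ 0 at y ∈ ∅; g ≡ 0 at y ∈ {5}; common: ∅.
  x = 6: f ≡ 0 at y ∈ {1, 3}; g ≡ 0 at y ∈ {2}; common: ∅.
Collecting: common zeros = {(3, 4)}, so the count is 1.
Comparison with the Bézout bound: 1 ≤ 2 = deg(f)·deg(g), as expected for curves with no common component (the affine F_7-count falls short of the bound because intersections may lie at infinity, over extension fields, or carry multiplicity).


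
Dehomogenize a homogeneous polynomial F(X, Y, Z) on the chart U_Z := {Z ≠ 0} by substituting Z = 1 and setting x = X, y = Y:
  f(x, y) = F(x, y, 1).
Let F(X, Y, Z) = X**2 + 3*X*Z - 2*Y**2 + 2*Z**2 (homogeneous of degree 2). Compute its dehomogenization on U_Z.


f(x, y) = x**2 + 3*x - 2*y**2 + 2

On U_Z we set Z = 1. Each monomial c·X^i·Y^j·Z^k in F becomes c·x^i·y^j·1^k = c·x^i·y^j.
Substituting Z = 1: F(X, Y, 1) = x**2 + 3*x - 2*y**2 + 2.
Note: deg(f) ≤ deg(F) = 2; strict inequality happens when F is divisible by Z (lost terms).


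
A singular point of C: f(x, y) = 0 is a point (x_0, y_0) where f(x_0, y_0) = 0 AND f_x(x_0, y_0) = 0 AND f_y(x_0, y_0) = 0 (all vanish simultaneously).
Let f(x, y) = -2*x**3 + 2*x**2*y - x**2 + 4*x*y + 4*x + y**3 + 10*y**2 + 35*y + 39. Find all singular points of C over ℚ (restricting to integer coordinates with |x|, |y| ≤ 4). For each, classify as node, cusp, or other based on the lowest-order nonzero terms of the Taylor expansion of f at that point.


Singular points: {(-1, -3)}; classification: node.

Compute partial derivatives:
  f_x = -6*x**2 + 4*x*y - 2*x + 4*y + 4.
  f_y = 2*x**2 + 4*x + 3*y**2 + 20*y + 35.
Scan x_0 ∈ {−4, ..., 4}. For each x_0, f_y(x_0, y) is a polynomial in y; find its integer roots y ∈ {−4, ..., 4}, then test f_x and f at those candidates.
  x = -4: f_y(-4, y) = 3*y**2 + 20*y + 51; no integer root y with |y| ≤ 4.
  x = -3: f_y(-3, y) = 3*y**2 + 20*y + 41; no integer root y with |y| ≤ 4.
  x = -2: f_y(-2, y) = 3*y**2 + 20*y + 35; no integer root y with |y| ≤ 4.
  x = -1: f_y(-1, y) = 3*y**2 + 20*y + 33; vanishes at y ∈ {-3}. (-1, -3): f_x = 0, f = 0 — SINGULAR.
  x = 0: f_y(0, y) = 3*y**2 + 20*y + 35; no integer root y with |y| ≤ 4.
  x = 1: f_y(1, y) = 3*y**2 + 20*y + 41; no integer root y with |y| ≤ 4.
  x = 2: f_y(2, y) = 3*y**2 + 20*y + 51; no integer root y with |y| ≤ 4.
  x = 3: f_y(3, y) = 3*y**2 + 20*y + 65; no integer root y with |y| ≤ 4.
  x = 4: f_y(4, y) = 3*y**2 + 20*y + 83; no integer root y with |y| ≤ 4.
Only singular point on the grid: (-1, -3).
Classify: substitute x = -1 + u, y = -3 + v and expand: f = -2*u**3 + 2*u**2*v - u**2 + v**3 + v**2.
No constant or linear terms (consistent with a singular point). Quadratic part: -u**2 + v**2. Cubic part: -2*u**3 + 2*u**2*v + v**3.
The quadratic part v**2 - u**2 = (v − u)(v + u) splits into two distinct linear factors, so there are two distinct tangent lines y − -3 = ±(x − -1) — this is a node (ordinary double point).
Classification: node.


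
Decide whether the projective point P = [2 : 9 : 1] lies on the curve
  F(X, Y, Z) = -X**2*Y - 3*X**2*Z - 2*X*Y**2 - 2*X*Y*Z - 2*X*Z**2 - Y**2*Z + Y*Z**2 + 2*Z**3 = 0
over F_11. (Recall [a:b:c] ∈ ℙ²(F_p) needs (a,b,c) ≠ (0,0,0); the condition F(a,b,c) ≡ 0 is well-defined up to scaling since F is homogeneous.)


F(2,9,1) ≡ 2 (mod 11); P is NOT on the curve.

Evaluate F(2, 9, 1) term-by-term (mod 11).
  -X**2*Y ↦ -1·4·9·1 = -36
  -3*X**2*Z ↦ -3·4·1·1 = -12
  -2*X*Y**2 ↦ -2·2·81·1 = -324
  -2*X*Y*Z ↦ -2·2·9·1 = -36
  -2*X*Z**2 ↦ -2·2·1·1 = -4
  -Y**2*Z ↦ -1·1·81·1 = -81
  Y*Z**2 ↦ 1·1·9·1 = 9
  2*Z**3 ↦ 2·1·1·1 = 2
Sum: F(2, 9, 1) = (-36) + (-12) + (-324) + (-36) + (-4) + (-81) + (9) + (2) = -482.
Reducing mod 11: -482 ≡ 2 (mod 11).
Since F(a, b, c) ≡ 2 ≠ 0 (mod 11), P does NOT lie on the curve.


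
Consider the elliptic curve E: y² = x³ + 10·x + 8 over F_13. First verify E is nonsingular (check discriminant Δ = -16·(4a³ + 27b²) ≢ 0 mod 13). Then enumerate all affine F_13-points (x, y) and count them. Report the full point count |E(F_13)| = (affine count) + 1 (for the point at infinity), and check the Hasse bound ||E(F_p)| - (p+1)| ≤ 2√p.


Affine points = {(2, 6), (2, 7), (3, 0), (5, 1), (5, 12), (10, 4), (10, 9), (12, 6), (12, 7)}; affine count = 9; |E(F_13)| = 10.

Discriminant check: Δ ∝ 4a³ + 27b² = 4·10³ + 27·8² = 4·1000 + 27·64 ≡ 8 (mod 13). Nonzero ⇒ E is nonsingular.
For each x ∈ F_13, compute rhs = x³ + 10·x + 8 mod 13, then count y ∈ F_13 with y² ≡ rhs.
  x = 0: rhs = 8, matching y values: none (0 points).
  x = 1: rhs = 6, matching y values: none (0 points).
  x = 2: rhs = 10, matching y values: 6, 7 (2 points).
  x = 3: rhs = 0, matching y values: 0 (1 points).
  x = 4: rhs = 8, matching y values: none (0 points).
  x = 5: rhs = 1, matching y values: 1, 12 (2 points).
  x = 6: rhs = 11, matching y values: none (0 points).
  x = 7: rhs = 5, matching y values: none (0 points).
  x = 8: rhs = 2, matching y values: none (0 points).
  x = 9: rhs = 8, matching y values: none (0 points).
  x = 10: rhs = 3, matching y values: 4, 9 (2 points).
  x = 11: rhs = 6, matching y values: none (0 points).
  x = 12: rhs = 10, matching y values: 6, 7 (2 points).
Total affine count: 9.
Full point count |E(F_13)| = 9 + 1 = 10.
Hasse bound: |10 − (13+1)| = |-4| = 4 ≤ 2√13 ≈ 7.2111 ✓.


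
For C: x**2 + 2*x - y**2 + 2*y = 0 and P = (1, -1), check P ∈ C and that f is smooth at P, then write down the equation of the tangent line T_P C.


Tangent line at P: 4*x + 4*y = 0.

Step 1: f(1, -1) = 0, so P lies on C.
Step 2: partial derivatives
  f_x(x, y) = 2*x + 2, f_y(x, y) = 2 - 2*y.
  f_x(P) = 4, f_y(P) = 4 (gradient nonzero, so P is smooth).
Step 3: tangent line at P: 4·(x − 1) + 4·(y − -1) = 0.
Expanding: 4*x + 4*y = 0.


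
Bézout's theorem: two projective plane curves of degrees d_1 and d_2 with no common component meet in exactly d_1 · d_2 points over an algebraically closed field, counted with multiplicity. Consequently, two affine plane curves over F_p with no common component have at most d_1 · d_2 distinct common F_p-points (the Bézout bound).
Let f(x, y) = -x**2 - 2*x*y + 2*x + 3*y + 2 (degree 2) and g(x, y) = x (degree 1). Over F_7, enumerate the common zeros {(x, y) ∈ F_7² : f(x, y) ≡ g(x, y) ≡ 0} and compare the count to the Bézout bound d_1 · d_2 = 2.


Common zeros: {(0, 4)}; count = 1; Bézout bound = 2.

deg(f) = 2, deg(g) = 1, so Bézout bound = 2.
Scan x ∈ F_7. For each x, list the y ∈ F_7 with f(x, y) ≡ 0 and those with g(x, y) ≡ 0 (mod 7); the common zeros in that column are the intersection.
  x = 0: f ≡ 0 at y ∈ {4}; g ≡ 0 at y ∈ {0, 1, 2, 3, 4, 5, 6}; common: {4}.
  x = 1: f ≡ 0 at y ∈ {4}; g ≡ 0 at y ∈ ∅; common: ∅.
  x = 2: f ≡ 0 at y ∈ {2}; g ≡ 0 at y ∈ ∅; common: ∅.
  x = 3: f ≡ 0 at y ∈ {2}; g ≡ 0 at y ∈ ∅; common: ∅.
  x = 4: f ≡ 0 at y ∈ {3}; g ≡ 0 at y ∈ ∅; common: ∅.
  x = 5: f ≡ 0 at y ∈ ∅; g ≡ 0 at y ∈ ∅; common: ∅.
  x = 6: f ≡ 0 at y ∈ {3}; g ≡ 0 at y ∈ ∅; common: ∅.
Collecting: common zeros = {(0, 4)}, so the count is 1.
Comparison with the Bézout bound: 1 ≤ 2 = deg(f)·deg(g), as expected for curves with no common component (the affine F_7-count falls short of the bound because intersections may lie at infinity, over extension fields, or carry multiplicity).


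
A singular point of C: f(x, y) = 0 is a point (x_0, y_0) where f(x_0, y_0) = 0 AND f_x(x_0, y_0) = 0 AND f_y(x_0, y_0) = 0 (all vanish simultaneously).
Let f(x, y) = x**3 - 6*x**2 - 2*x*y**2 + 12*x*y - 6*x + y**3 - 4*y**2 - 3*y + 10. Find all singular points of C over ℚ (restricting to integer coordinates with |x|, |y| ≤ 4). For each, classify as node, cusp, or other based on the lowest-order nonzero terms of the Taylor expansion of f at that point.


Singular points: {(2, 3)}; classification: cusp.

Compute partial derivatives:
  f_x = 3*x**2 - 12*x - 2*y**2 + 12*y - 6.
  f_y = -4*x*y + 12*x + 3*y**2 - 8*y - 3.
Scan x_0 ∈ {−4, ..., 4}. For each x_0, f_y(x_0, y) is a polynomial in y; find its integer roots y ∈ {−4, ..., 4}, then test f_x and f at those candidates.
  x = -4: f_y(-4, y) = 3*y**2 + 8*y - 51; vanishes at y ∈ {3}. (-4, 3): f_x = 108 ≠ 0.
  x = -3: f_y(-3, y) = 3*y**2 + 4*y - 39; vanishes at y ∈ {3}. (-3, 3): f_x = 75 ≠ 0.
  x = -2: f_y(-2, y) = 3*y**2 - 27; vanishes at y ∈ {-3, 3}. (-2, -3): f_x = -24 ≠ 0; (-2, 3): f_x = 48 ≠ 0.
  x = -1: f_y(-1, y) = 3*y**2 - 4*y - 15; vanishes at y ∈ {3}. (-1, 3): f_x = 27 ≠ 0.
  x = 0: f_y(0, y) = 3*y**2 - 8*y - 3; vanishes at y ∈ {3}. (0, 3): f_x = 12 ≠ 0.
  x = 1: f_y(1, y) = 3*y**2 - 12*y + 9; vanishes at y ∈ {1, 3}. (1, 1): f_x = -5 ≠ 0; (1, 3): f_x = 3 ≠ 0.
  x = 2: f_y(2, y) = 3*y**2 - 16*y + 21; vanishes at y ∈ {3}. (2, 3): f_x = 0, f = 0 — SINGULAR.
  x = 3: f_y(3, y) = 3*y**2 - 20*y + 33; vanishes at y ∈ {3}. (3, 3): f_x = 3 ≠ 0.
  x = 4: f_y(4, y) = 3*y**2 - 24*y + 45; vanishes at y ∈ {3}. (4, 3): f_x = 12 ≠ 0.
Only singular point on the grid: (2, 3).
Classify: substitute x = 2 + u, y = 3 + v and expand: f = u**3 - 2*u*v**2 + v**3 + v**2.
No constant or linear terms (consistent with a singular point). Quadratic part: v**2. Cubic part: u**3 - 2*u*v**2 + v**3.
The quadratic part v**2 is a perfect square, so there is a single (double) tangent line v = 0, i.e. y = 3. Restricting the cubic part to that line (v = 0) leaves u**3 ≠ 0, so f is not divisible by v and the branch is v² ≈ -u**3 to lowest order — this is a cusp.
Classification: cusp.


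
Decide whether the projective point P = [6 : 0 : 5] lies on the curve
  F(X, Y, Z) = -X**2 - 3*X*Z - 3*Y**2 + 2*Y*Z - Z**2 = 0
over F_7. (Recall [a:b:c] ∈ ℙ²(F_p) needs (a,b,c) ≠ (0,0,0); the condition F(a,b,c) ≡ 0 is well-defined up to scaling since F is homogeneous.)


F(6,0,5) ≡ 3 (mod 7); P is NOT on the curve.

Evaluate F(6, 0, 5) term-by-term (mod 7).
  -X**2 ↦ -1·36·1·1 = -36
  -3*X*Z ↦ -3·6·1·5 = -90
  -3*Y**2 ↦ -3·1·0·1 = 0
  2*Y*Z ↦ 2·1·0·5 = 0
  -Z**2 ↦ -1·1·1·25 = -25
Sum: F(6, 0, 5) = (-36) + (-90) + (0) + (0) + (-25) = -151.
Reducing mod 7: -151 ≡ 3 (mod 7).
Since F(a, b, c) ≡ 3 ≠ 0 (mod 7), P does NOT lie on the curve.


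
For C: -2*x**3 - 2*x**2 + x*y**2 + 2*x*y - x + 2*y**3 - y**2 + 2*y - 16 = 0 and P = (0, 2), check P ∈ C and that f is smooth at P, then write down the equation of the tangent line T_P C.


Tangent line at P: 7*x + 22*y - 44 = 0.

Step 1: f(0, 2) = 0, so P lies on C.
Step 2: partial derivatives
  f_x(x, y) = -6*x**2 - 4*x + y**2 + 2*y - 1, f_y(x, y) = 2*x*y + 2*x + 6*y**2 - 2*y + 2.
  f_x(P) = 7, f_y(P) = 22 (gradient nonzero, so P is smooth).
Step 3: tangent line at P: 7·(x − 0) + 22·(y − 2) = 0.
Expanding: 7*x + 22*y - 44 = 0.


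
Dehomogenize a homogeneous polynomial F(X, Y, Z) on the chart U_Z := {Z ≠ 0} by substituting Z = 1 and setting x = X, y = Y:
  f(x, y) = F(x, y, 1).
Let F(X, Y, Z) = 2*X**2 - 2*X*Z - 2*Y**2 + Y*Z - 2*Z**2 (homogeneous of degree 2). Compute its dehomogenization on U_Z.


f(x, y) = 2*x**2 - 2*x - 2*y**2 + y - 2

On U_Z we set Z = 1. Each monomial c·X^i·Y^j·Z^k in F becomes c·x^i·y^j·1^k = c·x^i·y^j.
Substituting Z = 1: F(X, Y, 1) = 2*x**2 - 2*x - 2*y**2 + y - 2.
Note: deg(f) ≤ deg(F) = 2; strict inequality happens when F is divisible by Z (lost terms).


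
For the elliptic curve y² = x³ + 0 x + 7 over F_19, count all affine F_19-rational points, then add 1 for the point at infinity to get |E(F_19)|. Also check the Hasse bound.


Affine points = {(0, 8), (0, 11), (8, 5), (8, 14), (10, 0), (12, 5), (12, 14), (13, 0), (15, 0), (18, 5), (18, 14)}; affine count = 11; |E(F_19)| = 12.

Discriminant check: Δ ∝ 4a³ + 27b² = 4·0³ + 27·7² = 4·0 + 27·49 ≡ 12 (mod 19). Nonzero ⇒ E is nonsingular.
For each x ∈ F_19, compute rhs = x³ + 0·x + 7 mod 19, then count y ∈ F_19 with y² ≡ rhs.
  x = 0: rhs = 7, matching y values: 8, 11 (2 points).
  x = 1: rhs = 8, matching y values: none (0 points).
  x = 2: rhs = 15, matching y values: none (0 points).
  x = 3: rhs = 15, matching y values: none (0 points).
  x = 4: rhs = 14, matching y values: none (0 points).
  x = 5: rhs = 18, matching y values: none (0 points).
  x = 6: rhs = 14, matching y values: none (0 points).
  x = 7: rhs = 8, matching y values: none (0 points).
  x = 8: rhs = 6, matching y values: 5, 14 (2 points).
  x = 9: rhs = 14, matching y values: none (0 points).
  x = 10: rhs = 0, matching y values: 0 (1 points).
  x = 11: rhs = 8, matching y values: none (0 points).
  x = 12: rhs = 6, matching y values: 5, 14 (2 points).
  x = 13: rhs = 0, matching y values: 0 (1 points).
  x = 14: rhs = 15, matching y values: none (0 points).
  x = 15: rhs = 0, matching y values: 0 (1 points).
  x = 16: rhs = 18, matching y values: none (0 points).
  x = 17: rhs = 18, matching y values: none (0 points).
  x = 18: rhs = 6, matching y values: 5, 14 (2 points).
Total affine count: 11.
Full point count |E(F_19)| = 11 + 1 = 12.
Hasse bound: |12 − (19+1)| = |-8| = 8 ≤ 2√19 ≈ 8.7178 ✓.


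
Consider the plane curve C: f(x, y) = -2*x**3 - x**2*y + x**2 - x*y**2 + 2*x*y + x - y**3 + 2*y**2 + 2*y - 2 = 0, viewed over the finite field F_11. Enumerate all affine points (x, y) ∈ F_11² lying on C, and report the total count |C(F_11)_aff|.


Affine F_11-points: {(1, 2), (1, 3), (1, 7), (2, 1), (2, 3), (2, 7), (3, 0), (4, 0), (5, 7), (7, 1), (7, 2), (7, 3), (8, 2), (8, 4), (8, 10), (10, 0), (10, 5), (10, 9)}; count = 18.

For each of the 121 pairs (x, y) ∈ F_11², evaluate f(x, y) mod 11. Record the zeros.
  x = 0: [0↦9, 1↦1, 2↦2, 3↦6, 4↦7, 5↦10, 6↦9, 7↦9, 8↦4, 9↦10, 10↦10]  zeros at y ∈ ∅
  x = 1: [0↦9, 1↦1, 2↦0, 3↦0, 4↦6, 5↦1, 6↦1, 7↦0, 8↦3, 9↦4, 10↦8]  zeros at y ∈ {2, 3, 7}
  x = 2: [0↦10, 1↦0, 2↦6, 3↦0, 4↦9, 5↦5, 6↦4, 7↦0, 8↦9, 9↦3, 10↦9]  zeros at y ∈ {1, 3, 7}
  x = 3: [0↦0, 1↦8, 2↦8, 3↦5, 4↦4, 5↦10, 6↦6, 7↦8, 8↦10, 9↦6, 10↦1]  zeros at y ∈ {0}
  x = 4: [0↦0, 1↦2, 2↦5, 3↦3, 4↦1, 5↦4, 6↦6, 7↦1, 8↦5, 9↦1, 10↦5]  zeros at y ∈ {0}
  x = 5: [0↦9, 1↦3, 2↦7, 3↦4, 4↦10, 5↦8, 6↦3, 7↦0, 8↦4, 9↦9, 10↦9]  zeros at y ∈ {7}
  x = 6: [0↦4, 1↦10, 2↦2, 3↦7, 4↦8, 5↦10, 6↦7, 7↦4, 8↦6, 9↦7, 10↦1]  zeros at y ∈ ∅
  x = 7: [0↦6, 1↦0, 2↦0, 3↦0, 4↦5, 5↦9, 6↦6, 7↦1, 8↦10, 9↦5, 10↦2]  zeros at y ∈ {1, 2, 3}
  x = 8: [0↦3, 1↦5, 2↦0, 3↦4, 4↦0, 5↦4, 6↦10, 7↦1, 8↦4, 9↦2, 10↦0]  zeros at y ∈ {2, 4, 10}
  x = 9: [0↦5, 1↦2, 2↦1, 3↦7, 4↦3, 5↦5, 6↦7, 7↦3, 8↦9, 9↦8, 10↦5]  zeros at y ∈ ∅
  x = 10: [0↦0, 1↦1, 2↦2, 3↦8, 4↦2, 5↦0, 6↦7, 7↦6, 8↦2, 9↦0, 10↦5]  zeros at y ∈ {0, 5, 9}
Collecting zeros: affine points = {(1, 2), (1, 3), (1, 7), (2, 1), (2, 3), (2, 7), (3, 0), (4, 0), (5, 7), (7, 1), (7, 2), (7, 3), (8, 2), (8, 4), (8, 10), (10, 0), (10, 5), (10, 9)}.
Total count |C(F_11)_aff| = 18.


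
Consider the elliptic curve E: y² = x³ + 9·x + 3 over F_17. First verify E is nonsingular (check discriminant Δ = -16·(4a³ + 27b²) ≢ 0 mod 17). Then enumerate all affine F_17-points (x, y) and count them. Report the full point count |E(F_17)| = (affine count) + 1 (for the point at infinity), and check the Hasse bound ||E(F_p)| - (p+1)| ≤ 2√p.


Affine points = {(1, 8), (1, 9), (4, 1), (4, 16), (6, 1), (6, 16), (7, 1), (7, 16), (8, 3), (8, 14), (14, 0)}; affine count = 11; |E(F_17)| = 12.

Discriminant check: Δ ∝ 4a³ + 27b² = 4·9³ + 27·3² = 4·729 + 27·9 ≡ 14 (mod 17). Nonzero ⇒ E is nonsingular.
For each x ∈ F_17, compute rhs = x³ + 9·x + 3 mod 17, then count y ∈ F_17 with y² ≡ rhs.
  x = 0: rhs = 3, matching y values: none (0 points).
  x = 1: rhs = 13, matching y values: 8, 9 (2 points).
  x = 2: rhs = 12, matching y values: none (0 points).
  x = 3: rhs = 6, matching y values: none (0 points).
  x = 4: rhs = 1, matching y values: 1, 16 (2 points).
  x = 5: rhs = 3, matching y values: none (0 points).
  x = 6: rhs = 1, matching y values: 1, 16 (2 points).
  x = 7: rhs = 1, matching y values: 1, 16 (2 points).
  x = 8: rhs = 9, matching y values: 3, 14 (2 points).
  x = 9: rhs = 14, matching y values: none (0 points).
  x = 10: rhs = 5, matching y values: none (0 points).
  x = 11: rhs = 5, matching y values: none (0 points).
  x = 12: rhs = 3, matching y values: none (0 points).
  x = 13: rhs = 5, matching y values: none (0 points).
  x = 14: rhs = 0, matching y values: 0 (1 points).
  x = 15: rhs = 11, matching y values: none (0 points).
  x = 16: rhs = 10, matching y values: none (0 points).
Total affine count: 11.
Full point count |E(F_17)| = 11 + 1 = 12.
Hasse bound: |12 − (17+1)| = |-6| = 6 ≤ 2√17 ≈ 8.2462 ✓.


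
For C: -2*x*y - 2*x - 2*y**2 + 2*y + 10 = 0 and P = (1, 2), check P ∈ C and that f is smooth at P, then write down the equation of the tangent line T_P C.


Tangent line at P: -6*x - 8*y + 22 = 0.

Step 1: f(1, 2) = 0, so P lies on C.
Step 2: partial derivatives
  f_x(x, y) = -2*y - 2, f_y(x, y) = -2*x - 4*y + 2.
  f_x(P) = -6, f_y(P) = -8 (gradient nonzero, so P is smooth).
Step 3: tangent line at P: -6·(x − 1) + -8·(y − 2) = 0.
Expanding: -6*x - 8*y + 22 = 0.


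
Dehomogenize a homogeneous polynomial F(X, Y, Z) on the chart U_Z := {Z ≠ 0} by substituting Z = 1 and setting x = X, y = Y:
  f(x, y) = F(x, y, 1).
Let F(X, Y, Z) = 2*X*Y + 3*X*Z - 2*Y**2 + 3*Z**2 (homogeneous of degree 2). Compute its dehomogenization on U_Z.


f(x, y) = 2*x*y + 3*x - 2*y**2 + 3

On U_Z we set Z = 1. Each monomial c·X^i·Y^j·Z^k in F becomes c·x^i·y^j·1^k = c·x^i·y^j.
Substituting Z = 1: F(X, Y, 1) = 2*x*y + 3*x - 2*y**2 + 3.
Note: deg(f) ≤ deg(F) = 2; strict inequality happens when F is divisible by Z (lost terms).


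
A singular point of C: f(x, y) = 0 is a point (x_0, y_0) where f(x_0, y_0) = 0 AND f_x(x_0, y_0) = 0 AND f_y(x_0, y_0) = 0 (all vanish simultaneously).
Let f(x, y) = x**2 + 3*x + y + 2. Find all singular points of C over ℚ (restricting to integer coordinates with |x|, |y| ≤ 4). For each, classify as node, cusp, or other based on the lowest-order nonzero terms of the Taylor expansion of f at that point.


No singular points in the scanned grid; C is smooth there.

Compute partial derivatives:
  f_x = 2*x + 3.
  f_y = 1.
f_y = 1 is a nonzero constant, so f_y never vanishes: no point (x, y) can satisfy f = f_x = f_y = 0. In particular no (x, y) ∈ {−4, ..., 4}² is singular; the curve is smooth.


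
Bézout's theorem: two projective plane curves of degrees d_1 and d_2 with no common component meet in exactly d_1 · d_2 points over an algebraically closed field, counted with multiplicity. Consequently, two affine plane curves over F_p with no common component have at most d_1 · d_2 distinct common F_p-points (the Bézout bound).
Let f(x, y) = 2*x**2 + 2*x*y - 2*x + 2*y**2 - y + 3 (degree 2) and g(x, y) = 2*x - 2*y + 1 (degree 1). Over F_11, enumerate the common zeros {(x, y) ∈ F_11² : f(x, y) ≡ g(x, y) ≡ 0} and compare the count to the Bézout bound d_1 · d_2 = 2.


Common zeros: {(4, 10), (7, 2)}; count = 2; Bézout bound = 2.

deg(f) = 2, deg(g) = 1, so Bézout bound = 2.
Scan x ∈ F_11. For each x, list the y ∈ F_11 with f(x, y) ≡ 0 and those with g(x, y) ≡ 0 (mod 11); the common zeros in that column are the intersection.
  x = 0: f ≡ 0 at y ∈ ∅; g ≡ 0 at y ∈ {6}; common: ∅.
  x = 1: f ≡ 0 at y ∈ ∅; g ≡ 0 at y ∈ {7}; common: ∅.
  x = 2: f ≡ 0 at y ∈ ∅; g ≡ 0 at y ∈ {8}; common: ∅.
  x = 3: f ≡ 0 at y ∈ {1, 2}; g ≡ 0 at y ∈ {9}; common: ∅.
  x = 4: f ≡ 0 at y ∈ {3, 10}; g ≡ 0 at y ∈ {10}; common: {10}.
  x = 5: f ≡ 0 at y ∈ {3, 9}; g ≡ 0 at y ∈ {0}; common: ∅.
  x = 6: f ≡ 0 at y ∈ ∅; g ≡ 0 at y ∈ {1}; common: ∅.
  x = 7: f ≡ 0 at y ∈ {2, 8}; g ≡ 0 at y ∈ {2}; common: {2}.
  x = 8: f ≡ 0 at y ∈ {1, 8}; g ≡ 0 at y ∈ {3}; common: ∅.
  x = 9: f ≡ 0 at y ∈ {9, 10}; g ≡ 0 at y ∈ {4}; common: ∅.
  x = 10: f ≡ 0 at y ∈ ∅; g ≡ 0 at y ∈ {5}; common: ∅.
Collecting: common zeros = {(4, 10), (7, 2)}, so the count is 2.
Comparison with the Bézout bound: 2 ≤ 2 = deg(f)·deg(g), as expected for curves with no common component (the bound is attained).


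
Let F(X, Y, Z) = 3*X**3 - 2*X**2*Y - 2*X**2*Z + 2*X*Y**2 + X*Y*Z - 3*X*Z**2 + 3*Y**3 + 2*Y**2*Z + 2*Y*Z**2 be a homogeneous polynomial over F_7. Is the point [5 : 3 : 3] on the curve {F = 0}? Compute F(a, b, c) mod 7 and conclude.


F(5,3,3) ≡ 5 (mod 7); P is NOT on the curve.

Evaluate F(5, 3, 3) term-by-term (mod 7).
  3*X**3 ↦ 3·125·1·1 = 375
  -2*X**2*Y ↦ -2·25·3·1 = -150
  -2*X**2*Z ↦ -2·25·1·3 = -150
  2*X*Y**2 ↦ 2·5·9·1 = 90
  X*Y*Z ↦ 1·5·3·3 = 45
  -3*X*Z**2 ↦ -3·5·1·9 = -135
  3*Y**3 ↦ 3·1·27·1 = 81
  2*Y**2*Z ↦ 2·1·9·3 = 54
  2*Y*Z**2 ↦ 2·1·3·9 = 54
Sum: F(5, 3, 3) = (375) + (-150) + (-150) + (90) + (45) + (-135) + (81) + (54) + (54) = 264.
Reducing mod 7: 264 ≡ 5 (mod 7).
Since F(a, b, c) ≡ 5 ≠ 0 (mod 7), P does NOT lie on the curve.


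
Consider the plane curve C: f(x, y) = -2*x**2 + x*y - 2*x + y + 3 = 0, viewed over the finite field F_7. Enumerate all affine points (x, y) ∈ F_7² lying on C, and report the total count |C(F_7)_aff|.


Affine F_7-points: {(0, 4), (1, 4), (2, 3), (3, 0), (4, 6), (5, 6)}; count = 6.

For each of the 49 pairs (x, y) ∈ F_7², evaluate f(x, y) mod 7. Record the zeros.
  x = 0: [0↦3, 1↦4, 2↦5, 3↦6, 4↦0, 5↦1, 6↦2]  zeros at y ∈ {4}
  x = 1: [0↦6, 1↦1, 2↦3, 3↦5, 4↦0, 5↦2, 6↦4]  zeros at y ∈ {4}
  x = 2: [0↦5, 1↦1, 2↦4, 3↦0, 4↦3, 5↦6, 6↦2]  zeros at y ∈ {3}
  x = 3: [0↦0, 1↦4, 2↦1, 3↦5, 4↦2, 5↦6, 6↦3]  zeros at y ∈ {0}
  x = 4: [0↦5, 1↦3, 2↦1, 3↦6, 4↦4, 5↦2, 6↦0]  zeros at y ∈ {6}
  x = 5: [0↦6, 1↦5, 2↦4, 3↦3, 4↦2, 5↦1, 6↦0]  zeros at y ∈ {6}
  x = 6: [0↦3, 1↦3, 2↦3, 3↦3, 4↦3, 5↦3, 6↦3]  zeros at y ∈ ∅
Collecting zeros: affine points = {(0, 4), (1, 4), (2, 3), (3, 0), (4, 6), (5, 6)}.
Total count |C(F_7)_aff| = 6.


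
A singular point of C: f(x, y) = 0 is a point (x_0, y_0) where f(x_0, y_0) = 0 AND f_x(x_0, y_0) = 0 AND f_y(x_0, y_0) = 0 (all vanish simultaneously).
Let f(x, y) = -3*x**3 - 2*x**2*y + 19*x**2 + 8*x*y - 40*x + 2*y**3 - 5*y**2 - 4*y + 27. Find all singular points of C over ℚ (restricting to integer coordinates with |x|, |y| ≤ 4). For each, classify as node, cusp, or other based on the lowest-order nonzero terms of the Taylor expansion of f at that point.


Singular points: {(2, 1)}; classification: node.

Compute partial derivatives:
  f_x = -9*x**2 - 4*x*y + 38*x + 8*y - 40.
  f_y = -2*x**2 + 8*x + 6*y**2 - 10*y - 4.
Scan x_0 ∈ {−4, ..., 4}. For each x_0, f_y(x_0, y) is a polynomial in y; find its integer roots y ∈ {−4, ..., 4}, then test f_x and f at those candidates.
  x = -4: f_y(-4, y) = 6*y**2 - 10*y - 68; no integer root y with |y| ≤ 4.
  x = -3: f_y(-3, y) = 6*y**2 - 10*y - 46; no integer root y with |y| ≤ 4.
  x = -2: f_y(-2, y) = 6*y**2 - 10*y - 28; no integer root y with |y| ≤ 4.
  x = -1: f_y(-1, y) = 6*y**2 - 10*y - 14; no integer root y with |y| ≤ 4.
  x = 0: f_y(0, y) = 6*y**2 - 10*y - 4; vanishes at y ∈ {2}. (0, 2): f_x = -24 ≠ 0.
  x = 1: f_y(1, y) = 6*y**2 - 10*y + 2; no integer root y with |y| ≤ 4.
  x = 2: f_y(2, y) = 6*y**2 - 10*y + 4; vanishes at y ∈ {1}. (2, 1): f_x = 0, f = 0 — SINGULAR.
  x = 3: f_y(3, y) = 6*y**2 - 10*y + 2; no integer root y with |y| ≤ 4.
  x = 4: f_y(4, y) = 6*y**2 - 10*y - 4; vanishes at y ∈ {2}. (4, 2): f_x = -48 ≠ 0.
Only singular point on the grid: (2, 1).
Classify: substitute x = 2 + u, y = 1 + v and expand: f = -3*u**3 - 2*u**2*v - u**2 + 2*v**3 + v**2.
No constant or linear terms (consistent with a singular point). Quadratic part: -u**2 + v**2. Cubic part: -3*u**3 - 2*u**2*v + 2*v**3.
The quadratic part v**2 - u**2 = (v − u)(v + u) splits into two distinct linear factors, so there are two distinct tangent lines y − 1 = ±(x − 2) — this is a node (ordinary double point).
Classification: node.


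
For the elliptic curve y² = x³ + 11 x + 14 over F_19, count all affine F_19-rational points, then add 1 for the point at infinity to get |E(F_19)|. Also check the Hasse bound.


Affine points = {(1, 8), (1, 11), (2, 5), (2, 14), (3, 6), (3, 13), (5, 2), (5, 17), (6, 7), (6, 12), (7, 4), (7, 15), (8, 5), (8, 14), (9, 5), (9, 14), (13, 6), (13, 13), (14, 9), (14, 10), (15, 1), (15, 18), (16, 7), (16, 12)}; affine count = 24; |E(F_19)| = 25.

Discriminant check: Δ ∝ 4a³ + 27b² = 4·11³ + 27·14² = 4·1331 + 27·196 ≡ 14 (mod 19). Nonzero ⇒ E is nonsingular.
For each x ∈ F_19, compute rhs = x³ + 11·x + 14 mod 19, then count y ∈ F_19 with y² ≡ rhs.
  x = 0: rhs = 14, matching y values: none (0 points).
  x = 1: rhs = 7, matching y values: 8, 11 (2 points).
  x = 2: rhs = 6, matching y values: 5, 14 (2 points).
  x = 3: rhs = 17, matching y values: 6, 13 (2 points).
  x = 4: rhs = 8, matching y values: none (0 points).
  x = 5: rhs = 4, matching y values: 2, 17 (2 points).
  x = 6: rhs = 11, matching y values: 7, 12 (2 points).
  x = 7: rhs = 16, matching y values: 4, 15 (2 points).
  x = 8: rhs = 6, matching y values: 5, 14 (2 points).
  x = 9: rhs = 6, matching y values: 5, 14 (2 points).
  x = 10: rhs = 3, matching y values: none (0 points).
  x = 11: rhs = 3, matching y values: none (0 points).
  x = 12: rhs = 12, matching y values: none (0 points).
  x = 13: rhs = 17, matching y values: 6, 13 (2 points).
  x = 14: rhs = 5, matching y values: 9, 10 (2 points).
  x = 15: rhs = 1, matching y values: 1, 18 (2 points).
  x = 16: rhs = 11, matching y values: 7, 12 (2 points).
  x = 17: rhs = 3, matching y values: none (0 points).
  x = 18: rhs = 2, matching y values: none (0 points).
Total affine count: 24.
Full point count |E(F_19)| = 24 + 1 = 25.
Hasse bound: |25 − (19+1)| = |5| = 5 ≤ 2√19 ≈ 8.7178 ✓.
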